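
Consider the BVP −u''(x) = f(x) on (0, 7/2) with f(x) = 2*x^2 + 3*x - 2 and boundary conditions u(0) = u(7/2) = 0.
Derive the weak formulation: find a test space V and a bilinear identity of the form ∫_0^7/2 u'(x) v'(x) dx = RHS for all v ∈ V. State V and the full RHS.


V = H^1_0(0, 7/2) (so v(0) = v(7/2) = 0); weak form: ∫_0^7/2 u'v' dx = ∫_0^7/2 (2*x^2 + 3*x - 2) v dx for all v ∈ V.

Multiply both sides by a test function v and integrate from 0 to 7/2:
  ∫_0^7/2 −u''(x) v(x) dx = ∫_0^7/2 f(x) v(x) dx.
Integrate the LHS by parts once:
  ∫_0^7/2 −u'' v dx = −[u'(x) v(x)]_0^7/2 + ∫_0^7/2 u'(x) v'(x) dx.
Thus ∫_0^7/2 u'(x) v'(x) dx = ∫_0^7/2 f(x) v(x) dx + [u'(x) v(x)]_0^7/2.
Choose V so that boundary terms are either known or forced to vanish.
u is Dirichlet: u(0) = u(7/2) = 0. Let V = H^1_0(0, 7/2); then v(0) = v(7/2) = 0, and [u' v]_0^7/2 = 0.
Weak formulation: find u (satisfying any essential BC) such that ∫_0^7/2 u'(x) v'(x) dx = ∫_0^7/2 f v dx for all v ∈ V.
Substituting f(x) = 2*x^2 + 3*x - 2, the right-hand side is ∫_0^7/2 (2*x^2 + 3*x - 2) v dx.


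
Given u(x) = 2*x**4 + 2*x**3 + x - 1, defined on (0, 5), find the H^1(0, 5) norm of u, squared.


||u||_{H^1}^2 = 145084430/63

The H^1 norm (squared) on an interval (0, L) is
  ||u||_{H^1}^2 = ∫_0^L u(x)^2 dx + ∫_0^L u'(x)^2 dx.
Compute u'(x) = 8*x**3 + 6*x**2 + 1.
Then u(x)^2 = 4*x**8 + 8*x**7 + 4*x**6 + 4*x**5 - 4*x**3 + x**2 - 2*x + 1 and u'(x)^2 = 64*x**6 + 96*x**5 + 36*x**4 + 16*x**3 + 12*x**2 + 1.
Integrate each monomial from 0 to 5 using ∫_0^5 c·x^n dx = c·5^(n+1)/(n+1):
  ∫_0^5 u(x)^2 dx = ∫_0^5 (4*x^8 + 8*x^7 + 4*x^6 + 4*x^5 - 4*x^3 + x^2 - 2*x + 1) dx. Term by term:
    ∫_0^5 4*x^8 dx = 7812500/9;  ∫_0^5 8*x^7 dx = 390625;  ∫_0^5 4*x^6 dx = 312500/7;
    ∫_0^5 4*x^5 dx = 31250/3;  ∫_0^5 -4*x^3 dx = -625;  ∫_0^5 x^2 dx = 125/3;
    ∫_0^5 -2*x dx = -25;  ∫_0^5 1 dx = 5.
  Sum: 7812500/9 + 390625 + 312500/7 + 31250/3 − 625 + 125/3 − 25 + 5 = 82727615/63.
  ∫_0^5 u'(x)^2 dx = ∫_0^5 (64*x^6 + 96*x^5 + 36*x^4 + 16*x^3 + 12*x^2 + 1) dx. Term by term:
    ∫_0^5 64*x^6 dx = 5000000/7;  ∫_0^5 96*x^5 dx = 250000;  ∫_0^5 36*x^4 dx = 22500;
    ∫_0^5 16*x^3 dx = 2500;  ∫_0^5 12*x^2 dx = 500;  ∫_0^5 1 dx = 5.
  Sum: 5000000/7 + 250000 + 22500 + 2500 + 500 + 5 = 6928535/7.
Adding: ||u||_{H^1}^2 = 82727615/63 + 6928535/7 = 145084430/63.


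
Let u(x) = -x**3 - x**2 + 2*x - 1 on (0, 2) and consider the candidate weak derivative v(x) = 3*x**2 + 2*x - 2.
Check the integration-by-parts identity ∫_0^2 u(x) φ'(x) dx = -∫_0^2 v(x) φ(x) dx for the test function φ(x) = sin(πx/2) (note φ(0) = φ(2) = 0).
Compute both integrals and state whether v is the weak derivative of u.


LHS = -96/π^3 + 24/π, RHS = -24/π + 96/π^3. No, v is not the weak derivative of u.

u(x) = -x**3 - x**2 + 2*x - 1, classical derivative u'(x) = -3*x**2 - 2*x + 2.
φ(x) = sin(πx/2), so φ'(x) = π*cos(π*x/2)/2.
Note φ(0) = φ(2) = 0, so the boundary term u·φ vanishes.
LHS = ∫_0^2 u(x) φ'(x) dx = ∫_0^2 (-π*x^3*cos(π*x/2)/2 - π*x^2*cos(π*x/2)/2 + π*x*cos(π*x/2) - π*cos(π*x/2)/2) dx. Term by term:
  ∫_0^2 -π*cos(π*x/2)/2 dx = 0;  ∫_0^2 π*x*cos(π*x/2) dx = -8/π;  ∫_0^2 -π*x^2*cos(π*x/2)/2 dx = 8/π;
  ∫_0^2 -π*x^3*cos(π*x/2)/2 dx = -96/π^3 + 24/π.
Sum: 0 − 8/π + 8/π + -96/π^3 + 24/π = -96/π^3 + 24/π.
So LHS = -96/π^3 + 24/π.
∫_0^2 v(x) φ(x) dx = ∫_0^2 (3*x^2*sin(π*x/2) + 2*x*sin(π*x/2) - 2*sin(π*x/2)) dx. Term by term:
  ∫_0^2 -2*sin(π*x/2) dx = -8/π;  ∫_0^2 2*x*sin(π*x/2) dx = 8/π;  ∫_0^2 3*x^2*sin(π*x/2) dx = -96/π^3 + 24/π.
Sum: -8/π + 8/π + -96/π^3 + 24/π = -96/π^3 + 24/π.
So RHS = -∫_0^2 v(x) φ(x) dx = -24/π + 96/π^3.
LHS − RHS = -192/π^3 + 48/π ≠ 0, so the identity fails.
(For a valid weak derivative the identity must hold for EVERY test function, in particular this one. The failure shows v is NOT the weak derivative of u.)
Correct weak derivative would be u'(x) = -3*x**2 - 2*x + 2.


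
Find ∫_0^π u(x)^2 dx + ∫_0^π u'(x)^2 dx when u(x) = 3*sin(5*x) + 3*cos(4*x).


||u||_{H^1(0,π)}^2 = 340 + 387*π/2

u'(x) = -12*sin(4*x) + 15*cos(5*x).
Expand u² and (u')² and integrate term by term on (0, π), using: for integers n ≥ 1, ∫_0^π sin²(nx) dx = ∫_0^π cos²(nx) dx = π/2; for n ≠ n', ∫_0^π sin(nx)sin(n'x) dx = ∫_0^π cos(nx)cos(n'x) dx = 0; and by product-to-sum, ∫_0^π sin(nx)cos(n'x) dx = ½∫_0^π [sin((n+n')x) + sin((n−n')x)] dx, which is 0 when n+n' is even and 2n/(n²−n'²) when n+n' is odd (it need not vanish on (0, π)).
  u² squared terms: (3)²·∫cos(4x)² dx = 9·π/2 = 9*π/2;  (3)²·∫sin(5x)² dx = 9·π/2 = 9*π/2.
  u² cross terms: 2·(3)·(3)·∫cos(4x)·sin(5x) dx = 18·(10/9) = 20.
  So ∫_0^π u² dx = 9*π/2 + 9*π/2 + 20 = 20 + 9*π.
  (u')² squared terms: (-12)²·∫sin(4x)² dx = 144·π/2 = 72*π;  (15)²·∫cos(5x)² dx = 225·π/2 = 225*π/2.
  (u')² cross terms: 2·(-12)·(15)·∫sin(4x)·cos(5x) dx = -360·(-8/9) = 320.
  So ∫_0^π (u')² dx = 72*π + 225*π/2 + 320 = 320 + 369*π/2.
||u||_{H^1}^2 = (20 + 9*π) + (320 + 369*π/2) = 340 + 387*π/2.


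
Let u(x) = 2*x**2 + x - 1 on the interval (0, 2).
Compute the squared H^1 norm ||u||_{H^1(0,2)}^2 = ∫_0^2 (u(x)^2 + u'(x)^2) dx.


||u||_{H^1}^2 = 1384/15

The H^1 norm (squared) on an interval (0, L) is
  ||u||_{H^1}^2 = ∫_0^L u(x)^2 dx + ∫_0^L u'(x)^2 dx.
Compute u'(x) = 4*x + 1.
Then u(x)^2 = 4*x**4 + 4*x**3 - 3*x**2 - 2*x + 1 and u'(x)^2 = 16*x**2 + 8*x + 1.
Integrate each monomial from 0 to 2 using ∫_0^2 c·x^n dx = c·2^(n+1)/(n+1):
  ∫_0^2 u(x)^2 dx = ∫_0^2 (4*x^4 + 4*x^3 - 3*x^2 - 2*x + 1) dx. Term by term:
    ∫_0^2 4*x^4 dx = 128/5;  ∫_0^2 4*x^3 dx = 16;  ∫_0^2 -3*x^2 dx = -8;
    ∫_0^2 -2*x dx = -4;  ∫_0^2 1 dx = 2.
  Sum: 128/5 + 16 − 8 − 4 + 2 = 158/5.
  ∫_0^2 u'(x)^2 dx = ∫_0^2 (16*x^2 + 8*x + 1) dx. Term by term:
    ∫_0^2 16*x^2 dx = 128/3;  ∫_0^2 8*x dx = 16;  ∫_0^2 1 dx = 2.
  Sum: 128/3 + 16 + 2 = 182/3.
Adding: ||u||_{H^1}^2 = 158/5 + 182/3 = 1384/15.


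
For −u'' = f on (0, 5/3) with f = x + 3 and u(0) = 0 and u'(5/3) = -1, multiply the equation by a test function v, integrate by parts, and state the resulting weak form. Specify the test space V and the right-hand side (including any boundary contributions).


V = {v ∈ H^1(0, 5/3) : v(0) = 0} (test functions vanish at x = 0 where u is specified); weak form: ∫_0^5/3 u'v' dx = ∫_0^5/3 (x + 3) v dx − v(5/3) for all v ∈ V.

Multiply both sides by a test function v and integrate from 0 to 5/3:
  ∫_0^5/3 −u''(x) v(x) dx = ∫_0^5/3 f(x) v(x) dx.
Integrate the LHS by parts once:
  ∫_0^5/3 −u'' v dx = −[u'(x) v(x)]_0^5/3 + ∫_0^5/3 u'(x) v'(x) dx.
Thus ∫_0^5/3 u'(x) v'(x) dx = ∫_0^5/3 f(x) v(x) dx + [u'(x) v(x)]_0^5/3.
Choose V so that boundary terms are either known or forced to vanish.
Mixed BC: u(0) = 0 (Dirichlet) and u'(5/3) = -1 (Neumann). Define V = {v ∈ H^1(0, 5/3) : v(0) = 0}. Then [u' v]_0^5/3 = u'(5/3)·v(5/3) − u'(0)·0 = − v(5/3).
Weak formulation: find u (satisfying any essential BC) such that ∫_0^5/3 u'(x) v'(x) dx = ∫_0^5/3 f v dx − v(5/3) for all v ∈ V (Dirichlet at 0 absorbed into V; Neumann datum at x = 5/3 contributes the boundary term).
Substituting f(x) = x + 3, the right-hand side is ∫_0^5/3 (x + 3) v dx − v(5/3).


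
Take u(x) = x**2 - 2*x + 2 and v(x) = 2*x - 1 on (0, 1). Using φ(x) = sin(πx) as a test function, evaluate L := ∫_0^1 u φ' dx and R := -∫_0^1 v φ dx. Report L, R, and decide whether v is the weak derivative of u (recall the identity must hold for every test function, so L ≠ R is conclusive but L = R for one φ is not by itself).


LHS = 2/π, RHS = 0. No, v is not the weak derivative of u.

u(x) = x**2 - 2*x + 2, classical derivative u'(x) = 2*x - 2.
φ(x) = sin(πx), so φ'(x) = π*cos(π*x).
Note φ(0) = φ(1) = 0, so the boundary term u·φ vanishes.
LHS = ∫_0^1 u(x) φ'(x) dx = ∫_0^1 (π*x^2*cos(π*x) - 2*π*x*cos(π*x) + 2*π*cos(π*x)) dx. Term by term:
  ∫_0^1 2*π*cos(π*x) dx = 0;  ∫_0^1 π*x^2*cos(π*x) dx = -2/π;  ∫_0^1 -2*π*x*cos(π*x) dx = 4/π.
Sum: 0 − 2/π + 4/π = 2/π.
So LHS = 2/π.
∫_0^1 v(x) φ(x) dx = ∫_0^1 (2*x*sin(π*x) - sin(π*x)) dx. Term by term:
  ∫_0^1 -sin(π*x) dx = -2/π;  ∫_0^1 2*x*sin(π*x) dx = 2/π.
Sum: -2/π + 2/π = 0.
So RHS = -∫_0^1 v(x) φ(x) dx = 0.
LHS − RHS = 2/π ≠ 0, so the identity fails.
(For a valid weak derivative the identity must hold for EVERY test function, in particular this one. The failure shows v is NOT the weak derivative of u.)
Correct weak derivative would be u'(x) = 2*x - 2.


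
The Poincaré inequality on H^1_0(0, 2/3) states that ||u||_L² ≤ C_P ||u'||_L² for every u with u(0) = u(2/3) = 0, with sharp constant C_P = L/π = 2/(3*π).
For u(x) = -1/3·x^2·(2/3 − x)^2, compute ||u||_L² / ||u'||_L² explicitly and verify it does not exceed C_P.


||u||_L² / ||u'||_L² = sqrt(3)/9 < C_P = 2/(3*π).

u(x) = -1/3·x^2·(2/3 − x)^2, so u'(x) = 4*x*(-9*x^2 + 9*x - 2)/27.
u(x) = -1/3·x^2·(2/3 − x)^2 vanishes at x = 0 and x = 2/3, so u ∈ H^1_0(0, 2/3). Differentiate via the product rule and integrate the resulting polynomials term by term.
  ∫_0^2/3 u² dx = ∫_0^2/3 (x^8/9 - 8*x^7/27 + 8*x^6/27 - 32*x^5/243 + 16*x^4/729) dx. Term by term:
    ∫_0^2/3 x^8/9 dx = 512/1594323;  ∫_0^2/3 -8*x^7/27 dx = -256/177147;  ∫_0^2/3 8*x^6/27 dx = 1024/413343;
    ∫_0^2/3 -32*x^5/243 dx = -1024/531441;  ∫_0^2/3 16*x^4/729 dx = 512/885735.
  Sum: 512/1594323 − 256/177147 + 1024/413343 − 1024/531441 + 512/885735 = 256/55801305.
  ∫_0^2/3 (u')² dx = ∫_0^2/3 (16*x^6/9 - 32*x^5/9 + 208*x^4/81 - 64*x^3/81 + 64*x^2/729) dx. Term by term:
    ∫_0^2/3 16*x^6/9 dx = 2048/137781;  ∫_0^2/3 -32*x^5/9 dx = -1024/19683;  ∫_0^2/3 208*x^4/81 dx = 6656/98415;
    ∫_0^2/3 -64*x^3/81 dx = -256/6561;  ∫_0^2/3 64*x^2/729 dx = 512/59049.
  Sum: 2048/137781 − 1024/19683 + 6656/98415 − 256/6561 + 512/59049 = 256/2066715.
∫_0^2/3 u² dx = 256/55801305, so ||u||_L² = 16*sqrt(105)/76545.
∫_0^2/3 (u')² dx = 256/2066715, so ||u'||_L² = 16*sqrt(35)/8505.
Ratio ||u||_L² / ||u'||_L² = sqrt(3)/9.
Sharp Poincaré constant on H^1_0(0, 2/3) is C_P = L/π = 2/(3*π), achieved by sin(3*π/2·x).
A polynomial bump cannot attain the sharp Poincaré constant (only the first sine eigenfunction does), so the ratio is strictly less than C_P, consistent with ||u||_L² ≤ C_P ||u'||_L².


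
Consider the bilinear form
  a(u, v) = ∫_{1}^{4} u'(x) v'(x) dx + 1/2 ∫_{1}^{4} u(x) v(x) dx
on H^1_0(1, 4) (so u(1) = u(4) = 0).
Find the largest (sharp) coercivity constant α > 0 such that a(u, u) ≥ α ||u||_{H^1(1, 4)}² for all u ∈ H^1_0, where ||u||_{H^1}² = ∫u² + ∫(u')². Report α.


α = (9/2 + π^2)/(9 + π^2)

Coercivity of a(·,·) on H^1_0(1, 4) means a(u, u) ≥ α ||u||_{H^1}² for every u ∈ H^1_0.
The interval has length L = 3, and Poincaré/coercivity depend only on L. Here a(u, u) = ∫(u')² + (1/2)·∫u².
Here 0 < c = 1/2 < 1. The condition a(u,u) ≥ α||u||_{H^1}² reads (1−α)∫(u')² ≥ (α−c)∫u². Any admissible α is ≤ 1 (rapidly oscillating u have ∫u²/∫(u')² → 0), and α = 1 would force 0 ≥ (1−c)∫u², impossible since c < 1; so 1−α > 0. By the sharp Poincaré inequality on H^1_0 of an interval of length L, ∫(u')² ≥ (π/L)²∫u² with equality for the first sine mode sin(π(x−x₀)/L) (x₀ the left endpoint), so the inequality holds for all u iff (1−α)(π/L)² ≥ α − c, i.e. α ≤ ((π/L)² + c)/((π/L)² + 1) = (1 + c(L/π)²)/(1 + (L/π)²). With (π/L)² = π^2/9 and c = 1/2, the largest admissible constant is α = ((π/L)² + c)/((π/L)² + 1).
Simplifying, α = (9/2 + π^2)/(9 + π^2).


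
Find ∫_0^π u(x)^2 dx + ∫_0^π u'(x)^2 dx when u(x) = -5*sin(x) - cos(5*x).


||u||_{H^1(0,π)}^2 = 38*π

u'(x) = 5*sin(5*x) - 5*cos(x).
Expand u² and (u')² and integrate term by term on (0, π), using: for integers n ≥ 1, ∫_0^π sin²(nx) dx = ∫_0^π cos²(nx) dx = π/2; for n ≠ n', ∫_0^π sin(nx)sin(n'x) dx = ∫_0^π cos(nx)cos(n'x) dx = 0; and by product-to-sum, ∫_0^π sin(nx)cos(n'x) dx = ½∫_0^π [sin((n+n')x) + sin((n−n')x)] dx, which is 0 when n+n' is even and 2n/(n²−n'²) when n+n' is odd (it need not vanish on (0, π)).
  u² squared terms: (-1)²·∫cos(5x)² dx = 1·π/2 = π/2;  (-5)²·∫sin(x)² dx = 25·π/2 = 25*π/2.
  u² cross terms: 2·(-1)·(-5)·∫cos(5x)·sin(x) dx = 10·(0) = 0.
  So ∫_0^π u² dx = π/2 + 25*π/2 + 0 = 13*π.
  (u')² squared terms: (-5)²·∫cos(x)² dx = 25·π/2 = 25*π/2;  (5)²·∫sin(5x)² dx = 25·π/2 = 25*π/2.
  (u')² cross terms: 2·(-5)·(5)·∫cos(x)·sin(5x) dx = -50·(0) = 0.
  So ∫_0^π (u')² dx = 25*π/2 + 25*π/2 + 0 = 25*π.
||u||_{H^1}^2 = (13*π) + (25*π) = 38*π.


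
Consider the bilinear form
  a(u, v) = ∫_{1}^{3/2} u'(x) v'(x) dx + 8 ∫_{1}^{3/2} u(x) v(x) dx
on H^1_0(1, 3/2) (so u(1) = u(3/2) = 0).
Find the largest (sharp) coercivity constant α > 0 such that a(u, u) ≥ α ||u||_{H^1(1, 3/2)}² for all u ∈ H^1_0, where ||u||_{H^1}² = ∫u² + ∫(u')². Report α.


α = 1

Coercivity of a(·,·) on H^1_0(1, 3/2) means a(u, u) ≥ α ||u||_{H^1}² for every u ∈ H^1_0.
The interval has length L = 1/2, and Poincaré/coercivity depend only on L. Here a(u, u) = ∫(u')² + (8)·∫u².
Here c = 8 ≥ 1, so a(u,u) = ∫(u')² + c∫u² ≥ ∫(u')² + ∫u² = ||u||_{H^1}², i.e. α = 1 works. No larger α is possible: a(u,u) ≥ α||u||_{H^1}² means (1−α)∫(u')² ≥ (α−c)∫u², and for the modes u_n = sin(nπ(x−x₀)/L) (x₀ the left endpoint) one has ∫u_n²/∫(u_n')² = (L/(nπ))² → 0, so a(u_n,u_n)/||u_n||_{H^1}² → 1. Hence the optimal constant is α = 1.
Therefore α = 1.


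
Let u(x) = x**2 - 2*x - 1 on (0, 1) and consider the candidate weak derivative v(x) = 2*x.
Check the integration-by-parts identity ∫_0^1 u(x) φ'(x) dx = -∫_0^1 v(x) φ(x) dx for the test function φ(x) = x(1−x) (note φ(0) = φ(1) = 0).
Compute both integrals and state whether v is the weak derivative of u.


LHS = 1/6, RHS = -1/6. No, v is not the weak derivative of u.

u(x) = x**2 - 2*x - 1, classical derivative u'(x) = 2*x - 2.
φ(x) = x(1−x), so φ'(x) = 1 - 2*x.
Note φ(0) = φ(1) = 0, so the boundary term u·φ vanishes.
LHS = ∫_0^1 u(x) φ'(x) dx = ∫_0^1 (-2*x^3 + 5*x^2 - 1) dx. Term by term:
  ∫_0^1 -2*x^3 dx = -1/2;  ∫_0^1 5*x^2 dx = 5/3;  ∫_0^1 -1 dx = -1.
Sum: -1/2 + 5/3 − 1 = 1/6.
So LHS = 1/6.
∫_0^1 v(x) φ(x) dx = ∫_0^1 (-2*x^3 + 2*x^2) dx. Term by term:
  ∫_0^1 -2*x^3 dx = -1/2;  ∫_0^1 2*x^2 dx = 2/3.
Sum: -1/2 + 2/3 = 1/6.
So RHS = -∫_0^1 v(x) φ(x) dx = -1/6.
LHS − RHS = 1/3 ≠ 0, so the identity fails.
(For a valid weak derivative the identity must hold for EVERY test function, in particular this one. The failure shows v is NOT the weak derivative of u.)
Correct weak derivative would be u'(x) = 2*x - 2.


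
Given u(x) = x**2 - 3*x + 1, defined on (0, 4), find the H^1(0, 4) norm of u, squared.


||u||_{H^1}^2 = 184/5

The H^1 norm (squared) on an interval (0, L) is
  ||u||_{H^1}^2 = ∫_0^L u(x)^2 dx + ∫_0^L u'(x)^2 dx.
Compute u'(x) = 2*x - 3.
Then u(x)^2 = x**4 - 6*x**3 + 11*x**2 - 6*x + 1 and u'(x)^2 = 4*x**2 - 12*x + 9.
Integrate each monomial from 0 to 4 using ∫_0^4 c·x^n dx = c·4^(n+1)/(n+1):
  ∫_0^4 u(x)^2 dx = ∫_0^4 (x^4 - 6*x^3 + 11*x^2 - 6*x + 1) dx. Term by term:
    ∫_0^4 x^4 dx = 1024/5;  ∫_0^4 -6*x^3 dx = -384;  ∫_0^4 11*x^2 dx = 704/3;
    ∫_0^4 -6*x dx = -48;  ∫_0^4 1 dx = 4.
  Sum: 1024/5 − 384 + 704/3 − 48 + 4 = 172/15.
  ∫_0^4 u'(x)^2 dx = ∫_0^4 (4*x^2 - 12*x + 9) dx. Term by term:
    ∫_0^4 4*x^2 dx = 256/3;  ∫_0^4 -12*x dx = -96;  ∫_0^4 9 dx = 36.
  Sum: 256/3 − 96 + 36 = 76/3.
Adding: ||u||_{H^1}^2 = 172/15 + 76/3 = 184/5.


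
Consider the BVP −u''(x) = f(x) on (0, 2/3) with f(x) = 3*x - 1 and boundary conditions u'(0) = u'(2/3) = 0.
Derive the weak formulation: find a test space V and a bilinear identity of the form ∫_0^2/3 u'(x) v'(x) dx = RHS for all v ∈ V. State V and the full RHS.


V = H^1(0, 2/3) (no boundary constraint on v; u is determined up to an additive constant); weak form: ∫_0^2/3 u'v' dx = ∫_0^2/3 (3*x - 1) v dx for all v ∈ V.

Multiply both sides by a test function v and integrate from 0 to 2/3:
  ∫_0^2/3 −u''(x) v(x) dx = ∫_0^2/3 f(x) v(x) dx.
Integrate the LHS by parts once:
  ∫_0^2/3 −u'' v dx = −[u'(x) v(x)]_0^2/3 + ∫_0^2/3 u'(x) v'(x) dx.
Thus ∫_0^2/3 u'(x) v'(x) dx = ∫_0^2/3 f(x) v(x) dx + [u'(x) v(x)]_0^2/3.
Choose V so that boundary terms are either known or forced to vanish.
u has homogeneous Neumann: u'(0) = u'(2/3) = 0. So [u' v]_0^2/3 = 0·v(2/3) − 0·v(0) = 0 for any v; take V = H^1(0, 2/3).
Weak formulation: find u (satisfying any essential BC) such that ∫_0^2/3 u'(x) v'(x) dx = ∫_0^2/3 f v dx for all v ∈ V (homogeneous Neumann, so boundary terms vanish).
Substituting f(x) = 3*x - 1, the right-hand side is ∫_0^2/3 (3*x - 1) v dx.
Compatibility check (pure Neumann): taking v ≡ 1 ∈ V gives 0 = ∫_0^2/3 f dx + (0) − (0), i.e. ∫_0^2/3 f dx must equal u'(0) − u'(2/3) = 0. Indeed ∫_0^2/3 (3*x - 1) dx = 0, so the data are compatible. The solution is then unique only up to an additive constant (fix it e.g. by requiring ∫_0^2/3 u dx = 0).


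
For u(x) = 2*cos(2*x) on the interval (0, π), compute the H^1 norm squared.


||u||_{H^1(0,π)}^2 = 10*π

u'(x) = -4*sin(2*x).
Expand u² and (u')² and integrate term by term on (0, π), using: for integers n ≥ 1, ∫_0^π sin²(nx) dx = ∫_0^π cos²(nx) dx = π/2; for n ≠ n', ∫_0^π sin(nx)sin(n'x) dx = ∫_0^π cos(nx)cos(n'x) dx = 0; and by product-to-sum, ∫_0^π sin(nx)cos(n'x) dx = ½∫_0^π [sin((n+n')x) + sin((n−n')x)] dx, which is 0 when n+n' is even and 2n/(n²−n'²) when n+n' is odd (it need not vanish on (0, π)).
  u² squared terms: (2)²·∫cos(2x)² dx = 4·π/2 = 2*π.
  So ∫_0^π u² dx = 2*π.
  (u')² squared terms: (-4)²·∫sin(2x)² dx = 16·π/2 = 8*π.
  So ∫_0^π (u')² dx = 8*π.
||u||_{H^1}^2 = (2*π) + (8*π) = 10*π.


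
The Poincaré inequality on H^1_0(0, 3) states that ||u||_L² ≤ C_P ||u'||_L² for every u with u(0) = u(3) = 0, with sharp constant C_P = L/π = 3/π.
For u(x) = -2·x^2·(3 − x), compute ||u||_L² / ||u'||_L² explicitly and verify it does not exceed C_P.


||u||_L² / ||u'||_L² = 3*sqrt(14)/14 < C_P = 3/π.

u(x) = -2·x^2·(3 − x), so u'(x) = 6*x*(x - 2).
u(x) = -2·x^2·(3 − x) vanishes at x = 0 and x = 3, so u ∈ H^1_0(0, 3). Differentiate via the product rule and integrate the resulting polynomials term by term.
  ∫_0^3 u² dx = ∫_0^3 (4*x^6 - 24*x^5 + 36*x^4) dx. Term by term:
    ∫_0^3 4*x^6 dx = 8748/7;  ∫_0^3 -24*x^5 dx = -2916;  ∫_0^3 36*x^4 dx = 8748/5.
  Sum: 8748/7 − 2916 + 8748/5 = 2916/35.
  ∫_0^3 (u')² dx = ∫_0^3 (36*x^4 - 144*x^3 + 144*x^2) dx. Term by term:
    ∫_0^3 36*x^4 dx = 8748/5;  ∫_0^3 -144*x^3 dx = -2916;  ∫_0^3 144*x^2 dx = 1296.
  Sum: 8748/5 − 2916 + 1296 = 648/5.
∫_0^3 u² dx = 2916/35, so ||u||_L² = 54*sqrt(35)/35.
∫_0^3 (u')² dx = 648/5, so ||u'||_L² = 18*sqrt(10)/5.
Ratio ||u||_L² / ||u'||_L² = 3*sqrt(14)/14.
Sharp Poincaré constant on H^1_0(0, 3) is C_P = L/π = 3/π, achieved by sin(π/3·x).
A polynomial bump cannot attain the sharp Poincaré constant (only the first sine eigenfunction does), so the ratio is strictly less than C_P, consistent with ||u||_L² ≤ C_P ||u'||_L².


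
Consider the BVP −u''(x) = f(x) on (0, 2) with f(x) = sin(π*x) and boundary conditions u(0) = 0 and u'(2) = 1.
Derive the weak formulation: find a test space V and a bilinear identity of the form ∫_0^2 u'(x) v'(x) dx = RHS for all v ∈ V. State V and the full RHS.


V = {v ∈ H^1(0, 2) : v(0) = 0} (test functions vanish at x = 0 where u is specified); weak form: ∫_0^2 u'v' dx = ∫_0^2 (sin(π*x)) v dx + v(2) for all v ∈ V.

Multiply both sides by a test function v and integrate from 0 to 2:
  ∫_0^2 −u''(x) v(x) dx = ∫_0^2 f(x) v(x) dx.
Integrate the LHS by parts once:
  ∫_0^2 −u'' v dx = −[u'(x) v(x)]_0^2 + ∫_0^2 u'(x) v'(x) dx.
Thus ∫_0^2 u'(x) v'(x) dx = ∫_0^2 f(x) v(x) dx + [u'(x) v(x)]_0^2.
Choose V so that boundary terms are either known or forced to vanish.
Mixed BC: u(0) = 0 (Dirichlet) and u'(2) = 1 (Neumann). Define V = {v ∈ H^1(0, 2) : v(0) = 0}. Then [u' v]_0^2 = u'(2)·v(2) − u'(0)·0 = v(2).
Weak formulation: find u (satisfying any essential BC) such that ∫_0^2 u'(x) v'(x) dx = ∫_0^2 f v dx + v(2) for all v ∈ V (Dirichlet at 0 absorbed into V; Neumann datum at x = 2 contributes the boundary term).
Substituting f(x) = sin(π*x), the right-hand side is ∫_0^2 (sin(π*x)) v dx + v(2).


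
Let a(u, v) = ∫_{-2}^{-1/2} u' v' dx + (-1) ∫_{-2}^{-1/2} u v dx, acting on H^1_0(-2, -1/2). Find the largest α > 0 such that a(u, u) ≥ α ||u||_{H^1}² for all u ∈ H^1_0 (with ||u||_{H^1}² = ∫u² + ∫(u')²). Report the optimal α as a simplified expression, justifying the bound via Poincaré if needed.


α = (-9 + 4*π^2)/(9 + 4*π^2)

Coercivity of a(·,·) on H^1_0(-2, -1/2) means a(u, u) ≥ α ||u||_{H^1}² for every u ∈ H^1_0.
The interval has length L = 3/2, and Poincaré/coercivity depend only on L. Here a(u, u) = ∫(u')² + (-1)·∫u².
Here c = -1 < 0 with |c| < (π/L)² = 4*π^2/9, so coercivity still holds. The condition a(u,u) ≥ α||u||_{H^1}² reads (1−α)∫(u')² ≥ (α−c)∫u². Any admissible α is ≤ 1 (rapidly oscillating u have ∫u²/∫(u')² → 0), and α = 1 would force 0 ≥ (1−c)∫u², impossible since c < 1; so 1−α > 0. By the sharp Poincaré inequality on H^1_0 of an interval of length L, ∫(u')² ≥ (π/L)²∫u² with equality for the first sine mode sin(π(x−x₀)/L) (x₀ the left endpoint), so the inequality holds for all u iff (1−α)(π/L)² ≥ α − c, i.e. α ≤ ((π/L)² + c)/((π/L)² + 1) = (1 + c(L/π)²)/(1 + (L/π)²). (Direct route, valid since c ≤ 0: Poincaré gives c∫u² ≥ c(L/π)²∫(u')², so a(u,u) ≥ (1 + c(L/π)²)∫(u')², while ||u||_{H^1}² ≤ (1 + (L/π)²)∫(u')²; dividing yields the same α.) With (π/L)² = 4*π^2/9 and c = -1, the largest admissible constant is α = ((π/L)² + c)/((π/L)² + 1).
Simplifying, α = (-9 + 4*π^2)/(9 + 4*π^2).


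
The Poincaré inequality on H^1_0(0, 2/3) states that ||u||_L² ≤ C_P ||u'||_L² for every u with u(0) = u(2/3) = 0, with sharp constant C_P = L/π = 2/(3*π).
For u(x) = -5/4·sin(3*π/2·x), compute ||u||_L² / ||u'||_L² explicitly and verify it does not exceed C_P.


||u||_L² / ||u'||_L² = 2/(3*π) = C_P.

u(x) = -5/4·sin(3*π/2·x), so u'(x) = -15*π*cos(3*π*x/2)/8.
Writing u(x) = A·sin(kπx/L) with A = -5/4 and k = 1, use ∫_0^L sin²(kπx/L) dx = L/2 and ∫_0^L cos²(kπx/L) dx = L/2.
u² = 25/16·sin²(3*π/2·x) and (u')² = 225*π^2/64·cos²(3*π/2·x), and each of sin², cos² integrates to L/2 = 1/3 over (0, 2/3).
∫_0^2/3 u² dx = 25/48, so ||u||_L² = 5*sqrt(3)/12.
∫_0^2/3 (u')² dx = 75*π^2/64, so ||u'||_L² = 5*sqrt(3)*π/8.
Ratio ||u||_L² / ||u'||_L² = 2/(3*π).
Sharp Poincaré constant on H^1_0(0, 2/3) is C_P = L/π = 2/(3*π), achieved by sin(3*π/2·x).
This is the k = 1 eigenfunction (up to amplitude), so the ratio equals the sharp Poincaré constant exactly.


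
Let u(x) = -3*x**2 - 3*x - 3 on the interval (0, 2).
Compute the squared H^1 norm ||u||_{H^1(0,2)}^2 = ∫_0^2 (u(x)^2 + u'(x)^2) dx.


||u||_{H^1}^2 = 2208/5

The H^1 norm (squared) on an interval (0, L) is
  ||u||_{H^1}^2 = ∫_0^L u(x)^2 dx + ∫_0^L u'(x)^2 dx.
Compute u'(x) = -6*x - 3.
Then u(x)^2 = 9*x**4 + 18*x**3 + 27*x**2 + 18*x + 9 and u'(x)^2 = 36*x**2 + 36*x + 9.
Integrate each monomial from 0 to 2 using ∫_0^2 c·x^n dx = c·2^(n+1)/(n+1):
  ∫_0^2 u(x)^2 dx = ∫_0^2 (9*x^4 + 18*x^3 + 27*x^2 + 18*x + 9) dx. Term by term:
    ∫_0^2 9*x^4 dx = 288/5;  ∫_0^2 18*x^3 dx = 72;  ∫_0^2 27*x^2 dx = 72;
    ∫_0^2 18*x dx = 36;  ∫_0^2 9 dx = 18.
  Sum: 288/5 + 72 + 72 + 36 + 18 = 1278/5.
  ∫_0^2 u'(x)^2 dx = ∫_0^2 (36*x^2 + 36*x + 9) dx. Term by term:
    ∫_0^2 36*x^2 dx = 96;  ∫_0^2 36*x dx = 72;  ∫_0^2 9 dx = 18.
  Sum: 96 + 72 + 18 = 186.
Adding: ||u||_{H^1}^2 = 1278/5 + 186 = 2208/5.


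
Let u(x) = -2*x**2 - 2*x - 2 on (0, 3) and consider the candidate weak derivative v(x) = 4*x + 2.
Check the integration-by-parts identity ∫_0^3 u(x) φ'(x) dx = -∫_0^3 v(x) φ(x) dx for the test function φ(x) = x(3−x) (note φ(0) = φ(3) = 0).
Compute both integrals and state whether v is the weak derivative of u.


LHS = 36, RHS = -36. No, v is not the weak derivative of u.

u(x) = -2*x**2 - 2*x - 2, classical derivative u'(x) = -4*x - 2.
φ(x) = x(3−x), so φ'(x) = 3 - 2*x.
Note φ(0) = φ(3) = 0, so the boundary term u·φ vanishes.
LHS = ∫_0^3 u(x) φ'(x) dx = ∫_0^3 (4*x^3 - 2*x^2 - 2*x - 6) dx. Term by term:
  ∫_0^3 4*x^3 dx = 81;  ∫_0^3 -2*x^2 dx = -18;  ∫_0^3 -2*x dx = -9;
  ∫_0^3 -6 dx = -18.
Sum: 81 − 18 − 9 − 18 = 36.
So LHS = 36.
∫_0^3 v(x) φ(x) dx = ∫_0^3 (-4*x^3 + 10*x^2 + 6*x) dx. Term by term:
  ∫_0^3 -4*x^3 dx = -81;  ∫_0^3 10*x^2 dx = 90;  ∫_0^3 6*x dx = 27.
Sum: -81 + 90 + 27 = 36.
So RHS = -∫_0^3 v(x) φ(x) dx = -36.
LHS − RHS = 72 ≠ 0, so the identity fails.
(For a valid weak derivative the identity must hold for EVERY test function, in particular this one. The failure shows v is NOT the weak derivative of u.)
Correct weak derivative would be u'(x) = -4*x - 2.


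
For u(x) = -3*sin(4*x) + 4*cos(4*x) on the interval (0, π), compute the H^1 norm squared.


||u||_{H^1(0,π)}^2 = 425*π/2

u'(x) = -16*sin(4*x) - 12*cos(4*x).
Expand u² and (u')² and integrate term by term on (0, π), using: for integers n ≥ 1, ∫_0^π sin²(nx) dx = ∫_0^π cos²(nx) dx = π/2; for n ≠ n', ∫_0^π sin(nx)sin(n'x) dx = ∫_0^π cos(nx)cos(n'x) dx = 0; and by product-to-sum, ∫_0^π sin(nx)cos(n'x) dx = ½∫_0^π [sin((n+n')x) + sin((n−n')x)] dx, which is 0 when n+n' is even and 2n/(n²−n'²) when n+n' is odd (it need not vanish on (0, π)).
  u² squared terms: (-3)²·∫sin(4x)² dx = 9·π/2 = 9*π/2;  (4)²·∫cos(4x)² dx = 16·π/2 = 8*π.
  u² cross terms: 2·(-3)·(4)·∫sin(4x)·cos(4x) dx = -24·(0) = 0.
  So ∫_0^π u² dx = 9*π/2 + 8*π + 0 = 25*π/2.
  (u')² squared terms: (-16)²·∫sin(4x)² dx = 256·π/2 = 128*π;  (-12)²·∫cos(4x)² dx = 144·π/2 = 72*π.
  (u')² cross terms: 2·(-16)·(-12)·∫sin(4x)·cos(4x) dx = 384·(0) = 0.
  So ∫_0^π (u')² dx = 128*π + 72*π + 0 = 200*π.
||u||_{H^1}^2 = (25*π/2) + (200*π) = 425*π/2.


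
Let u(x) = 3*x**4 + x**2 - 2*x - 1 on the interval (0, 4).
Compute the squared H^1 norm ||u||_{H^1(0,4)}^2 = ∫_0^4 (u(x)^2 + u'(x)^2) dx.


||u||_{H^1}^2 = 21372124/35

The H^1 norm (squared) on an interval (0, L) is
  ||u||_{H^1}^2 = ∫_0^L u(x)^2 dx + ∫_0^L u'(x)^2 dx.
Compute u'(x) = 12*x**3 + 2*x - 2.
Then u(x)^2 = 9*x**8 + 6*x**6 - 12*x**5 - 5*x**4 - 4*x**3 + 2*x**2 + 4*x + 1 and u'(x)^2 = 144*x**6 + 48*x**4 - 48*x**3 + 4*x**2 - 8*x + 4.
Integrate each monomial from 0 to 4 using ∫_0^4 c·x^n dx = c·4^(n+1)/(n+1):
  ∫_0^4 u(x)^2 dx = ∫_0^4 (9*x^8 + 6*x^6 - 12*x^5 - 5*x^4 - 4*x^3 + 2*x^2 + 4*x + 1) dx. Term by term:
    ∫_0^4 9*x^8 dx = 262144;  ∫_0^4 6*x^6 dx = 98304/7;  ∫_0^4 -12*x^5 dx = -8192;
    ∫_0^4 -5*x^4 dx = -1024;  ∫_0^4 -4*x^3 dx = -256;  ∫_0^4 2*x^2 dx = 128/3;
    ∫_0^4 4*x dx = 32;  ∫_0^4 1 dx = 4.
  Sum: 262144 + 98304/7 − 8192 − 1024 − 256 + 128/3 + 32 + 4 = 5602676/21.
  ∫_0^4 u'(x)^2 dx = ∫_0^4 (144*x^6 + 48*x^4 - 48*x^3 + 4*x^2 - 8*x + 4) dx. Term by term:
    ∫_0^4 144*x^6 dx = 2359296/7;  ∫_0^4 48*x^4 dx = 49152/5;  ∫_0^4 -48*x^3 dx = -3072;
    ∫_0^4 4*x^2 dx = 256/3;  ∫_0^4 -8*x dx = -64;  ∫_0^4 4 dx = 16.
  Sum: 2359296/7 + 49152/5 − 3072 + 256/3 − 64 + 16 = 36102992/105.
Adding: ||u||_{H^1}^2 = 5602676/21 + 36102992/105 = 21372124/35.


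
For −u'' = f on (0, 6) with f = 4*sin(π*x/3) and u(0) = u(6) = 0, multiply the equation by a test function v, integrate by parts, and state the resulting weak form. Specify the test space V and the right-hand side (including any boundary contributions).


V = H^1_0(0, 6) (so v(0) = v(6) = 0); weak form: ∫_0^6 u'v' dx = ∫_0^6 (4*sin(π*x/3)) v dx for all v ∈ V.

Multiply both sides by a test function v and integrate from 0 to 6:
  ∫_0^6 −u''(x) v(x) dx = ∫_0^6 f(x) v(x) dx.
Integrate the LHS by parts once:
  ∫_0^6 −u'' v dx = −[u'(x) v(x)]_0^6 + ∫_0^6 u'(x) v'(x) dx.
Thus ∫_0^6 u'(x) v'(x) dx = ∫_0^6 f(x) v(x) dx + [u'(x) v(x)]_0^6.
Choose V so that boundary terms are either known or forced to vanish.
u is Dirichlet: u(0) = u(6) = 0. Let V = H^1_0(0, 6); then v(0) = v(6) = 0, and [u' v]_0^6 = 0.
Weak formulation: find u (satisfying any essential BC) such that ∫_0^6 u'(x) v'(x) dx = ∫_0^6 f v dx for all v ∈ V.
Substituting f(x) = 4*sin(π*x/3), the right-hand side is ∫_0^6 (4*sin(π*x/3)) v dx.


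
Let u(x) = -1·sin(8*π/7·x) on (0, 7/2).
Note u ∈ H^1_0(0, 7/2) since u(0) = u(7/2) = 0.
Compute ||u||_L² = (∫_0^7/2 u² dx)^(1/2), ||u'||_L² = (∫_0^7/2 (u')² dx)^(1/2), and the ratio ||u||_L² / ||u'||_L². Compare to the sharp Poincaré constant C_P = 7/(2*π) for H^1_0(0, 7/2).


||u||_L² / ||u'||_L² = 7/(8*π) < C_P = 7/(2*π).

u(x) = -1·sin(8*π/7·x), so u'(x) = -8*π*cos(8*π*x/7)/7.
Writing u(x) = A·sin(kπx/L) with A = -1 and k = 4, use ∫_0^L sin²(kπx/L) dx = L/2 and ∫_0^L cos²(kπx/L) dx = L/2.
u² = 1·sin²(8*π/7·x) and (u')² = 64*π^2/49·cos²(8*π/7·x), and each of sin², cos² integrates to L/2 = 7/4 over (0, 7/2).
∫_0^7/2 u² dx = 7/4, so ||u||_L² = sqrt(7)/2.
∫_0^7/2 (u')² dx = 16*π^2/7, so ||u'||_L² = 4*sqrt(7)*π/7.
Ratio ||u||_L² / ||u'||_L² = 7/(8*π).
Sharp Poincaré constant on H^1_0(0, 7/2) is C_P = L/π = 7/(2*π), achieved by sin(2*π/7·x).
This is the k = 4 harmonic; the ratio L/(kπ) is strictly less than C_P = L/π, consistent with the sharp inequality ||u||_L² ≤ C_P ||u'||_L².


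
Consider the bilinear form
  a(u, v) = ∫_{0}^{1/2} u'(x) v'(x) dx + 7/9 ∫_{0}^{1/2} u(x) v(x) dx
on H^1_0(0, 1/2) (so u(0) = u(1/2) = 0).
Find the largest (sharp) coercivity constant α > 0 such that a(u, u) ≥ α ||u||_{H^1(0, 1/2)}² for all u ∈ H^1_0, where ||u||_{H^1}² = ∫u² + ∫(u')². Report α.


α = (7 + 36*π^2)/(9*(1 + 4*π^2))

Coercivity of a(·,·) on H^1_0(0, 1/2) means a(u, u) ≥ α ||u||_{H^1}² for every u ∈ H^1_0.
The interval has length L = 1/2, and Poincaré/coercivity depend only on L. Here a(u, u) = ∫(u')² + (7/9)·∫u².
Here 0 < c = 7/9 < 1. The condition a(u,u) ≥ α||u||_{H^1}² reads (1−α)∫(u')² ≥ (α−c)∫u². Any admissible α is ≤ 1 (rapidly oscillating u have ∫u²/∫(u')² → 0), and α = 1 would force 0 ≥ (1−c)∫u², impossible since c < 1; so 1−α > 0. By the sharp Poincaré inequality on H^1_0 of an interval of length L, ∫(u')² ≥ (π/L)²∫u² with equality for the first sine mode sin(π(x−x₀)/L) (x₀ the left endpoint), so the inequality holds for all u iff (1−α)(π/L)² ≥ α − c, i.e. α ≤ ((π/L)² + c)/((π/L)² + 1) = (1 + c(L/π)²)/(1 + (L/π)²). With (π/L)² = 4*π^2 and c = 7/9, the largest admissible constant is α = ((π/L)² + c)/((π/L)² + 1).
Simplifying, α = (7 + 36*π^2)/(9*(1 + 4*π^2)).


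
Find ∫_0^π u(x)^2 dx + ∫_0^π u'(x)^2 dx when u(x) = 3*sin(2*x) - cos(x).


||u||_{H^1(0,π)}^2 = -16 + 47*π/2

u'(x) = sin(x) + 6*cos(2*x).
Expand u² and (u')² and integrate term by term on (0, π), using: for integers n ≥ 1, ∫_0^π sin²(nx) dx = ∫_0^π cos²(nx) dx = π/2; for n ≠ n', ∫_0^π sin(nx)sin(n'x) dx = ∫_0^π cos(nx)cos(n'x) dx = 0; and by product-to-sum, ∫_0^π sin(nx)cos(n'x) dx = ½∫_0^π [sin((n+n')x) + sin((n−n')x)] dx, which is 0 when n+n' is even and 2n/(n²−n'²) when n+n' is odd (it need not vanish on (0, π)).
  u² squared terms: (-1)²·∫cos(x)² dx = 1·π/2 = π/2;  (3)²·∫sin(2x)² dx = 9·π/2 = 9*π/2.
  u² cross terms: 2·(-1)·(3)·∫cos(x)·sin(2x) dx = -6·(4/3) = -8.
  So ∫_0^π u² dx = π/2 + 9*π/2 − 8 = -8 + 5*π.
  (u')² squared terms: (6)²·∫cos(2x)² dx = 36·π/2 = 18*π;  (1)²·∫sin(x)² dx = 1·π/2 = π/2.
  (u')² cross terms: 2·(6)·(1)·∫cos(2x)·sin(x) dx = 12·(-2/3) = -8.
  So ∫_0^π (u')² dx = 18*π + π/2 − 8 = -8 + 37*π/2.
||u||_{H^1}^2 = (-8 + 5*π) + (-8 + 37*π/2) = -16 + 47*π/2.


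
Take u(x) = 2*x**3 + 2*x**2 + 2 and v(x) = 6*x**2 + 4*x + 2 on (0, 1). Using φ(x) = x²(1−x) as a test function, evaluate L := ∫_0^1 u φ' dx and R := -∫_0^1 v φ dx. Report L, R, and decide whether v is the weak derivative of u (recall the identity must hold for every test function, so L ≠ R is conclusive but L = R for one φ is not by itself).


LHS = -2/5, RHS = -17/30. No, v is not the weak derivative of u.

u(x) = 2*x**3 + 2*x**2 + 2, classical derivative u'(x) = 6*x**2 + 4*x.
φ(x) = x²(1−x), so φ'(x) = x*(2 - 3*x).
Note φ(0) = φ(1) = 0, so the boundary term u·φ vanishes.
LHS = ∫_0^1 u(x) φ'(x) dx = ∫_0^1 (-6*x^5 - 2*x^4 + 4*x^3 - 6*x^2 + 4*x) dx. Term by term:
  ∫_0^1 -6*x^5 dx = -1;  ∫_0^1 -2*x^4 dx = -2/5;  ∫_0^1 4*x^3 dx = 1;
  ∫_0^1 -6*x^2 dx = -2;  ∫_0^1 4*x dx = 2.
Sum: -1 − 2/5 + 1 − 2 + 2 = -2/5.
So LHS = -2/5.
∫_0^1 v(x) φ(x) dx = ∫_0^1 (-6*x^5 + 2*x^4 + 2*x^3 + 2*x^2) dx. Term by term:
  ∫_0^1 -6*x^5 dx = -1;  ∫_0^1 2*x^4 dx = 2/5;  ∫_0^1 2*x^3 dx = 1/2;
  ∫_0^1 2*x^2 dx = 2/3.
Sum: -1 + 2/5 + 1/2 + 2/3 = 17/30.
So RHS = -∫_0^1 v(x) φ(x) dx = -17/30.
LHS − RHS = 1/6 ≠ 0, so the identity fails.
(For a valid weak derivative the identity must hold for EVERY test function, in particular this one. The failure shows v is NOT the weak derivative of u.)
Correct weak derivative would be u'(x) = 6*x**2 + 4*x.


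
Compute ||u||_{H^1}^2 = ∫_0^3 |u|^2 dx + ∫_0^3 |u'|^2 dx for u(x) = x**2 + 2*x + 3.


||u||_{H^1}^2 = 1923/5

The H^1 norm (squared) on an interval (0, L) is
  ||u||_{H^1}^2 = ∫_0^L u(x)^2 dx + ∫_0^L u'(x)^2 dx.
Compute u'(x) = 2*x + 2.
Then u(x)^2 = x**4 + 4*x**3 + 10*x**2 + 12*x + 9 and u'(x)^2 = 4*x**2 + 8*x + 4.
Integrate each monomial from 0 to 3 using ∫_0^3 c·x^n dx = c·3^(n+1)/(n+1):
  ∫_0^3 u(x)^2 dx = ∫_0^3 (x^4 + 4*x^3 + 10*x^2 + 12*x + 9) dx. Term by term:
    ∫_0^3 x^4 dx = 243/5;  ∫_0^3 4*x^3 dx = 81;  ∫_0^3 10*x^2 dx = 90;
    ∫_0^3 12*x dx = 54;  ∫_0^3 9 dx = 27.
  Sum: 243/5 + 81 + 90 + 54 + 27 = 1503/5.
  ∫_0^3 u'(x)^2 dx = ∫_0^3 (4*x^2 + 8*x + 4) dx. Term by term:
    ∫_0^3 4*x^2 dx = 36;  ∫_0^3 8*x dx = 36;  ∫_0^3 4 dx = 12.
  Sum: 36 + 36 + 12 = 84.
Adding: ||u||_{H^1}^2 = 1503/5 + 84 = 1923/5.


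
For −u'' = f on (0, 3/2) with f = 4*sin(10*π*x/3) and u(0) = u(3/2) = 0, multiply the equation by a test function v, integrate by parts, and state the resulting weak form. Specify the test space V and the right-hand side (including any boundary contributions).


V = H^1_0(0, 3/2) (so v(0) = v(3/2) = 0); weak form: ∫_0^3/2 u'v' dx = ∫_0^3/2 (4*sin(10*π*x/3)) v dx for all v ∈ V.

Multiply both sides by a test function v and integrate from 0 to 3/2:
  ∫_0^3/2 −u''(x) v(x) dx = ∫_0^3/2 f(x) v(x) dx.
Integrate the LHS by parts once:
  ∫_0^3/2 −u'' v dx = −[u'(x) v(x)]_0^3/2 + ∫_0^3/2 u'(x) v'(x) dx.
Thus ∫_0^3/2 u'(x) v'(x) dx = ∫_0^3/2 f(x) v(x) dx + [u'(x) v(x)]_0^3/2.
Choose V so that boundary terms are either known or forced to vanish.
u is Dirichlet: u(0) = u(3/2) = 0. Let V = H^1_0(0, 3/2); then v(0) = v(3/2) = 0, and [u' v]_0^3/2 = 0.
Weak formulation: find u (satisfying any essential BC) such that ∫_0^3/2 u'(x) v'(x) dx = ∫_0^3/2 f v dx for all v ∈ V.
Substituting f(x) = 4*sin(10*π*x/3), the right-hand side is ∫_0^3/2 (4*sin(10*π*x/3)) v dx.


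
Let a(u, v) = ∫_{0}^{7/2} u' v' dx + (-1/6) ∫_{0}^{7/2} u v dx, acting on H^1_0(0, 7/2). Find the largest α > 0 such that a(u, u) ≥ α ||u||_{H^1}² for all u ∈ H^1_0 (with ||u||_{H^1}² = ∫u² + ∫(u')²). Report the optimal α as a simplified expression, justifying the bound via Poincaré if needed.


α = (-49 + 24*π^2)/(6*(4*π^2 + 49))

Coercivity of a(·,·) on H^1_0(0, 7/2) means a(u, u) ≥ α ||u||_{H^1}² for every u ∈ H^1_0.
The interval has length L = 7/2, and Poincaré/coercivity depend only on L. Here a(u, u) = ∫(u')² + (-1/6)·∫u².
Here c = -1/6 < 0 with |c| < (π/L)² = 4*π^2/49, so coercivity still holds. The condition a(u,u) ≥ α||u||_{H^1}² reads (1−α)∫(u')² ≥ (α−c)∫u². Any admissible α is ≤ 1 (rapidly oscillating u have ∫u²/∫(u')² → 0), and α = 1 would force 0 ≥ (1−c)∫u², impossible since c < 1; so 1−α > 0. By the sharp Poincaré inequality on H^1_0 of an interval of length L, ∫(u')² ≥ (π/L)²∫u² with equality for the first sine mode sin(π(x−x₀)/L) (x₀ the left endpoint), so the inequality holds for all u iff (1−α)(π/L)² ≥ α − c, i.e. α ≤ ((π/L)² + c)/((π/L)² + 1) = (1 + c(L/π)²)/(1 + (L/π)²). (Direct route, valid since c ≤ 0: Poincaré gives c∫u² ≥ c(L/π)²∫(u')², so a(u,u) ≥ (1 + c(L/π)²)∫(u')², while ||u||_{H^1}² ≤ (1 + (L/π)²)∫(u')²; dividing yields the same α.) With (π/L)² = 4*π^2/49 and c = -1/6, the largest admissible constant is α = ((π/L)² + c)/((π/L)² + 1).
Simplifying, α = (-49 + 24*π^2)/(6*(4*π^2 + 49)).


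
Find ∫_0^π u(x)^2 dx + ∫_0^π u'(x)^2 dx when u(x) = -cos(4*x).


||u||_{H^1(0,π)}^2 = 17*π/2

u'(x) = 4*sin(4*x).
Expand u² and (u')² and integrate term by term on (0, π), using: for integers n ≥ 1, ∫_0^π sin²(nx) dx = ∫_0^π cos²(nx) dx = π/2; for n ≠ n', ∫_0^π sin(nx)sin(n'x) dx = ∫_0^π cos(nx)cos(n'x) dx = 0; and by product-to-sum, ∫_0^π sin(nx)cos(n'x) dx = ½∫_0^π [sin((n+n')x) + sin((n−n')x)] dx, which is 0 when n+n' is even and 2n/(n²−n'²) when n+n' is odd (it need not vanish on (0, π)).
  u² squared terms: (-1)²·∫cos(4x)² dx = 1·π/2 = π/2.
  So ∫_0^π u² dx = π/2.
  (u')² squared terms: (4)²·∫sin(4x)² dx = 16·π/2 = 8*π.
  So ∫_0^π (u')² dx = 8*π.
||u||_{H^1}^2 = (π/2) + (8*π) = 17*π/2.


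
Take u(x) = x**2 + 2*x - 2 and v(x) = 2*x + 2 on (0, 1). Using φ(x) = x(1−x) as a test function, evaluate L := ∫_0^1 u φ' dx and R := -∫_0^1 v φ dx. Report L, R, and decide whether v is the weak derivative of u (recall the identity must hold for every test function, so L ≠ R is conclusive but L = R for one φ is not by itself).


LHS = -1/2, RHS = -1/2. Yes, v = u' weakly.

u(x) = x**2 + 2*x - 2, classical derivative u'(x) = 2*x + 2.
φ(x) = x(1−x), so φ'(x) = 1 - 2*x.
Note φ(0) = φ(1) = 0, so the boundary term u·φ vanishes.
LHS = ∫_0^1 u(x) φ'(x) dx = ∫_0^1 (-2*x^3 - 3*x^2 + 6*x - 2) dx. Term by term:
  ∫_0^1 -2*x^3 dx = -1/2;  ∫_0^1 -3*x^2 dx = -1;  ∫_0^1 6*x dx = 3;
  ∫_0^1 -2 dx = -2.
Sum: -1/2 − 1 + 3 − 2 = -1/2.
So LHS = -1/2.
∫_0^1 v(x) φ(x) dx = ∫_0^1 (-2*x^3 + 2*x) dx. Term by term:
  ∫_0^1 -2*x^3 dx = -1/2;  ∫_0^1 2*x dx = 1.
Sum: -1/2 + 1 = 1/2.
So RHS = -∫_0^1 v(x) φ(x) dx = -1/2.
LHS = RHS, so the identity holds for this test φ.
Moreover u is smooth here and v(x) = u'(x) = 2*x + 2 pointwise, so the identity holds for every test function. Hence v is the weak derivative of u.


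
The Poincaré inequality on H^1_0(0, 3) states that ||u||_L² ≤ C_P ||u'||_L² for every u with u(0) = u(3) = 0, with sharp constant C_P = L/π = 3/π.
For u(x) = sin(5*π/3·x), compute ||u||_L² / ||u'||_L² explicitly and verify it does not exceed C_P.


||u||_L² / ||u'||_L² = 3/(5*π) < C_P = 3/π.

u(x) = sin(5*π/3·x), so u'(x) = 5*π*cos(5*π*x/3)/3.
Writing u(x) = A·sin(kπx/L) with A = 1 and k = 5, use ∫_0^L sin²(kπx/L) dx = L/2 and ∫_0^L cos²(kπx/L) dx = L/2.
u² = 1·sin²(5*π/3·x) and (u')² = 25*π^2/9·cos²(5*π/3·x), and each of sin², cos² integrates to L/2 = 3/2 over (0, 3).
∫_0^3 u² dx = 3/2, so ||u||_L² = sqrt(6)/2.
∫_0^3 (u')² dx = 25*π^2/6, so ||u'||_L² = 5*sqrt(6)*π/6.
Ratio ||u||_L² / ||u'||_L² = 3/(5*π).
Sharp Poincaré constant on H^1_0(0, 3) is C_P = L/π = 3/π, achieved by sin(π/3·x).
This is the k = 5 harmonic; the ratio L/(kπ) is strictly less than C_P = L/π, consistent with the sharp inequality ||u||_L² ≤ C_P ||u'||_L².
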